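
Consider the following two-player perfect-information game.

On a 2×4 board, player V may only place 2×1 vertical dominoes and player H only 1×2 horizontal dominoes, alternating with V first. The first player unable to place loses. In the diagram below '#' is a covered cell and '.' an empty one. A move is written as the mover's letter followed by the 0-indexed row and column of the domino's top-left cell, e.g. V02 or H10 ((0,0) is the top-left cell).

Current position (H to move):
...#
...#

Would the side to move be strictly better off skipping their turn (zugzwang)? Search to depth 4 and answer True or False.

zugzwang(...#/...#, H) = False

[...#/...#] H move#1: H00:+1/##.#/...#*, H01:+1/.###/...#, H10:+1/...#/##.#, H11:+1/...#/.###
[##.#/...#] V move#2: V02:-1/####/..##*
[####/..##] H move#3: H10:+1/####/####*
[####/####] end (terminal -1, V#4); searched ...#/...# to 4
suppose H passes — search the same position with V to move:
pass> [...#/...#] V move#1: V00:-1/#..#/#..#, V01:+1/.#.#/.#.#*, V02:-1/..##/..##
pass> [.#.#/.#.#] end (terminal -1, H#2); searched ...#/...# to 4
for H: play +1, pass -1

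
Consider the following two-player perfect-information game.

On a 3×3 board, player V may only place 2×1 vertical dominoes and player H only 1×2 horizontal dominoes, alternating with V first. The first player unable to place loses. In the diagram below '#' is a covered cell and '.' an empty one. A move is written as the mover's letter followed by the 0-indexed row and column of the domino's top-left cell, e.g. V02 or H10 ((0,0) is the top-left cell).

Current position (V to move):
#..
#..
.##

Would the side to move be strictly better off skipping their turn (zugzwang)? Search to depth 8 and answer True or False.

zugzwang(#../#../.##, V) = False

ply 1, V at #../#../.## | V01=+1→##./##./.##*; V02=+1→#.#/#.#/.##
ply 2: ##./##./.## is terminal -1 (H); from #../#../.## depth 8
if V skipped the turn, H would face:
~ ply 1, H at #../#../.## | H01=+1→###/#../.##*; H11=+1→#../###/.##
~ ply 2: ###/#../.## is terminal -1 (V); from #../#../.## depth 8
compare (V): move=+1 vs pass=-1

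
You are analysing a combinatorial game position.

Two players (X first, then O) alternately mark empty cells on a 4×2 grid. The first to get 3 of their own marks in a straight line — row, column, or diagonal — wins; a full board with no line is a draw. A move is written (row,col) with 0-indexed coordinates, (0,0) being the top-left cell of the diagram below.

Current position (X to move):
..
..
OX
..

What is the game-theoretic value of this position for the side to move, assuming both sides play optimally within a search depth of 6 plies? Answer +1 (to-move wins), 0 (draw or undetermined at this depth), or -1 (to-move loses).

ply 1, X at ../../OX/.. | (0,0)=+0→X./../OX/..; (0,1)=+0→.X/../OX/..; (1,0)=+0→../X./OX/..; (1,1)=+1→../.X/OX/..*; (3,0)=+0→../../OX/X.; (3,1)=+0→../../OX/.X
ply 2, O at ../.X/OX/.. | (0,0)=-1→O./.X/OX/..*; (0,1)=-1→.O/.X/OX/..; (1,0)=-1→../OX/OX/..; (3,0)=-1→../.X/OX/O.; (3,1)=-1→../.X/OX/.O
ply 3, X at O./.X/OX/.. | (0,1)=+1→OX/.X/OX/..*; (1,0)=+1→O./XX/OX/..; (3,0)=-1→O./.X/OX/X.; (3,1)=+1→O./.X/OX/.X
ply 4: OX/.X/OX/.. is terminal -1 (O); from ../../OX/.. depth 6

value(../../OX/.., X) = +1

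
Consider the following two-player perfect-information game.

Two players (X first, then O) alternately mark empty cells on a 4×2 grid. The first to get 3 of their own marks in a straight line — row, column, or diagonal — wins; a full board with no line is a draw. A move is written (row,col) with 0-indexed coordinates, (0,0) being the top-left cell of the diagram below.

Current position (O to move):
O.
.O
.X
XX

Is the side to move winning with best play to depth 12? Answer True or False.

ply 1, O at O./.O/.X/XX | (0,1)=+0→OO/.O/.X/XX*; (1,0)=+0→O./OO/.X/XX; (2,0)=+0→O./.O/OX/XX
ply 2, X at OO/.O/.X/XX | (1,0)=+0→OO/XO/.X/XX*; (2,0)=+0→OO/.O/XX/XX
ply 3, O at OO/XO/.X/XX | (2,0)=+0→OO/XO/OX/XX*
ply 4: OO/XO/OX/XX is terminal +0 (X); from O./.O/.X/XX depth 12

O winning at [O./.O/.X/XX]: False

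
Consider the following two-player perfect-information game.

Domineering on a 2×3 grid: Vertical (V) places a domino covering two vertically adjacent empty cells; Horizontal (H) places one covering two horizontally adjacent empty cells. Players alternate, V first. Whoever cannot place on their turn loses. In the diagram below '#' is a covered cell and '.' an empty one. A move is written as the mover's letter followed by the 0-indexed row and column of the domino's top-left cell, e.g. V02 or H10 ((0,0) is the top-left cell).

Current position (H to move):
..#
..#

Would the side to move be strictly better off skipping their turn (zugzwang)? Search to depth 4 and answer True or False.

ply 1, H at ..#/..# | H00=+1→###/..#*; H10=+1→..#/###
ply 2: ###/..# is terminal -1 (V); from ..#/..# depth 4
suppose H passes — search the same position with V to move:
pass> ply 1, V at ..#/..# | V00=+1→#.#/#.#*; V01=+1→.##/.##
pass> ply 2: #.#/#.# is terminal -1 (H); from ..#/..# depth 4
for H: play +1, pass -1

zugzwang(..#/..#, H) = False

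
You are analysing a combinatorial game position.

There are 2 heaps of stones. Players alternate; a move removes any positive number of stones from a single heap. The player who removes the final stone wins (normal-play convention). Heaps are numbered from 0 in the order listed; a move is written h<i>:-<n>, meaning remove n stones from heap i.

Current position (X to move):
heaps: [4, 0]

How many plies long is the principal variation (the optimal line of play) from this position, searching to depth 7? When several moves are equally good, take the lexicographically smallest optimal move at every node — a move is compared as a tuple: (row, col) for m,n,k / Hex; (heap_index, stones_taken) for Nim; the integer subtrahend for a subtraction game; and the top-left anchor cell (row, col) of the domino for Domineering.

p1 X@[(4,0)]: h0:-1[(3,0)]-1 h0:-2[(2,0)]-1 h0:-3[(1,0)]-1 h0:-4[(0,0)]+1*
p2 O@[(0,0)] terminal -1; root [(4,0)] d7

PV length from [(4,0)]: 1 ply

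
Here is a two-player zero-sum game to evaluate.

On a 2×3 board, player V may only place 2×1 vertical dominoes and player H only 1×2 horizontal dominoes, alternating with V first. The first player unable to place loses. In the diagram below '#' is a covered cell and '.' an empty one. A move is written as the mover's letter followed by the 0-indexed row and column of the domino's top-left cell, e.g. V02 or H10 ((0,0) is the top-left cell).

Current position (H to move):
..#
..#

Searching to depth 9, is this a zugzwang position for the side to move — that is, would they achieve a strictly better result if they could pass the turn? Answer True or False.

ply 1, H at ..#/..# | H00=+1→###/..#*; H10=+1→..#/###
ply 2: ###/..# is terminal -1 (V); from ..#/..# depth 9
if H skipped the turn, V would face:
~ ply 1, V at ..#/..# | V00=+1→#.#/#.#*; V01=+1→.##/.##
~ ply 2: #.#/#.# is terminal -1 (H); from ..#/..# depth 9
compare (H): move=+1 vs pass=-1

zugzwang(..#/..#, H) = False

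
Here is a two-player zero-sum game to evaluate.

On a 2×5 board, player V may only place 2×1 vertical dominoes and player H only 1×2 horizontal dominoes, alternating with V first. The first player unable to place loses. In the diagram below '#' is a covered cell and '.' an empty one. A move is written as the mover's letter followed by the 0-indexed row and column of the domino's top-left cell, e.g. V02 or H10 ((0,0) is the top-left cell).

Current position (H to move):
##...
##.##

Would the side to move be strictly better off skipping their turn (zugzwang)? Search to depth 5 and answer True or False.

[##.../##.##] H move#1: H02:+1/####./##.##*, H03:-1/##.##/##.##
[####./##.##] end (terminal -1, V#2); searched ##.../##.## to 5
if H skipped the turn, V would face:
~ [##.../##.##] V move#1: V02:-1/###../#####*
~ [###../#####] H move#2: H03:+1/#####/#####*
~ [#####/#####] end (terminal -1, V#3); searched ##.../##.## to 5
compare (H): move=+1 vs pass=+1

zugzwang(##.../##.##, H) = False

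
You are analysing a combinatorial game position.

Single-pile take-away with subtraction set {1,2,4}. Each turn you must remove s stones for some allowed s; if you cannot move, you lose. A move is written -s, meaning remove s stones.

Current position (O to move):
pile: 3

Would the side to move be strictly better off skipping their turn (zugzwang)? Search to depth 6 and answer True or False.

[3] O move#1: -1:-1/2*, -2:-1/1
[2] X move#2: -1:-1/1, -2:+1/0*
[0] end (terminal -1, O#3); searched 3 to 6
pass branch (X moves first from the same position):
  | [3] X move#1: -1:-1/2*, -2:-1/1
  | [2] O move#2: -1:-1/1, -2:+1/0*
  | [0] end (terminal -1, X#3); searched 3 to 6
O moving scores -1; O passing scores +1

zugzwang(3, O) = True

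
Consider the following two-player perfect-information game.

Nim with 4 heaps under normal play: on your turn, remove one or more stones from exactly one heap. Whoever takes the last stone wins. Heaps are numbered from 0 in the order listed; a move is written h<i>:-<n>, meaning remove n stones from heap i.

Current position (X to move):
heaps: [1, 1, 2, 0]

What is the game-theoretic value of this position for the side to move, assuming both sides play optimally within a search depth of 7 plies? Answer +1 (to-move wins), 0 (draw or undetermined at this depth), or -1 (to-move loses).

[(1,1,2,0)] X move#1: h0:-1:-1/(0,1,2,0), h1:-1:-1/(1,0,2,0), h2:-1:-1/(1,1,1,0), h2:-2:+1/(1,1,0,0)*
[(1,1,0,0)] O move#2: h0:-1:-1/(0,1,0,0)*, h1:-1:-1/(1,0,0,0)
[(0,1,0,0)] X move#3: h1:-1:+1/(0,0,0,0)*
[(0,0,0,0)] end (terminal -1, O#4); searched (1,1,2,0) to 7

value((1,1,2,0), X) = +1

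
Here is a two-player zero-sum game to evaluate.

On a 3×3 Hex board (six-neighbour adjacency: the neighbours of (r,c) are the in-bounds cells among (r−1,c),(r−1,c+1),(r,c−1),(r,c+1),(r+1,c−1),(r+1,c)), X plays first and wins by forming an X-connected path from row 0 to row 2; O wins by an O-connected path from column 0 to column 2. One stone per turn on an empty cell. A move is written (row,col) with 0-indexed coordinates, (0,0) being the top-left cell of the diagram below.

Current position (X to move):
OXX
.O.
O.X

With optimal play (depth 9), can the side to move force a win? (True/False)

[OXX/.O./O.X] X move#1: (1,0):-1/OXX/XO./O.X, (1,2):+1/OXX/.OX/O.X*, (2,1):-1/OXX/.O./OXX
[OXX/.OX/O.X] end (terminal -1, O#2); searched OXX/.O./O.X to 9

X winning at [OXX/.O./O.X]: True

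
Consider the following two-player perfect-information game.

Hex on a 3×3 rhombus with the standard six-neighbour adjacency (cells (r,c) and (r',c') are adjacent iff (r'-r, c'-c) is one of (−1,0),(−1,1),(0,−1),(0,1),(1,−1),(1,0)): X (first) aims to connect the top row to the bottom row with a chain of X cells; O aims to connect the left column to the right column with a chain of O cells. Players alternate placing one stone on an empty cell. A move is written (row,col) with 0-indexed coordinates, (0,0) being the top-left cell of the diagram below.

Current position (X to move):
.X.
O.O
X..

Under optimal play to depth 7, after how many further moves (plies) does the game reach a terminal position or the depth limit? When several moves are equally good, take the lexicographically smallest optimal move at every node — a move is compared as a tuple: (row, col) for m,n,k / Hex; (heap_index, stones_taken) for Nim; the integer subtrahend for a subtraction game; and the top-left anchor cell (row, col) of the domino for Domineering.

PV length from [.X./O.O/X..]: 1 ply

p1 X@[.X./O.O/X..]: (0,0)[XX./O.O/X..]-1 (0,2)[.XX/O.O/X..]-1 (1,1)[.X./OXO/X..]+1* (2,1)[.X./O.O/XX.]-1 (2,2)[.X./O.O/X.X]-1
p2 O@[.X./OXO/X..] terminal -1; root [.X./O.O/X..] d7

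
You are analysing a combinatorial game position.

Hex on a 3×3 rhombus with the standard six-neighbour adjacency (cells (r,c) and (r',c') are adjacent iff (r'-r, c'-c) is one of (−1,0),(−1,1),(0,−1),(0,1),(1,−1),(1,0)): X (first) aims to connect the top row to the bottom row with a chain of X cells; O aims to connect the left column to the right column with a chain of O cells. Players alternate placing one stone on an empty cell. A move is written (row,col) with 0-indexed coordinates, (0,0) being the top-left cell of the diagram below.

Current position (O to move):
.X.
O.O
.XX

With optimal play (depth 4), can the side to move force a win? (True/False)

p1 O@[.X./O.O/.XX]: (0,0)[OX./O.O/.XX]-1 (0,2)[.XO/O.O/.XX]-1 (1,1)[.X./OOO/.XX]+1* (2,0)[.X./O.O/OXX]-1
p2 X@[.X./OOO/.XX] terminal -1; root [.X./O.O/.XX] d4

O winning at [.X./O.O/.XX]: True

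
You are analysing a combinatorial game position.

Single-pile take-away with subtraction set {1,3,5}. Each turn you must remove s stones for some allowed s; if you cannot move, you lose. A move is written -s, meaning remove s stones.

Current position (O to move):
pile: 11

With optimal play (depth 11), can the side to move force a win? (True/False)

O winning at [11]: True

ply 1, O at 11 | -1=+1→10*; -3=+1→8; -5=+1→6
ply 2, X at 10 | -1=-1→9*; -3=-1→7; -5=-1→5
ply 3, O at 9 | -1=+1→8*; -3=+1→6; -5=+1→4
ply 4, X at 8 | -1=-1→7*; -3=-1→5; -5=-1→3
ply 5, O at 7 | -1=+1→6*; -3=+1→4; -5=+1→2
ply 6, X at 6 | -1=-1→5*; -3=-1→3; -5=-1→1
ply 7, O at 5 | -1=+1→4*; -3=+1→2; -5=+1→0
ply 8, X at 4 | -1=-1→3*; -3=-1→1
ply 9, O at 3 | -1=+1→2*; -3=+1→0
ply 10, X at 2 | -1=-1→1*
ply 11, O at 1 | -1=+1→0*
ply 12: 0 is terminal -1 (X); from 11 depth 11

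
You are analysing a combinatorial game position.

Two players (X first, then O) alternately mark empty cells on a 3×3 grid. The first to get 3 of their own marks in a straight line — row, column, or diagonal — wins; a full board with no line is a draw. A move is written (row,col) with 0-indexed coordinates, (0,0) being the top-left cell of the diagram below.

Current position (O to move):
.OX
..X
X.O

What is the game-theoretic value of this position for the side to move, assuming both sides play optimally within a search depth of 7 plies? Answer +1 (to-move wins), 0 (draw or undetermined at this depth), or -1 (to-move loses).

value(.OX/..X/X.O, O) = +1

p1 O@[.OX/..X/X.O]: (0,0)[OOX/..X/X.O]-1 (1,0)[.OX/O.X/X.O]-1 (1,1)[.OX/.OX/X.O]+1* (2,1)[.OX/..X/XOO]-1
p2 X@[.OX/.OX/X.O]: (0,0)[XOX/.OX/X.O]-1* (1,0)[.OX/XOX/X.O]-1 (2,1)[.OX/.OX/XXO]-1
p3 O@[XOX/.OX/X.O]: (1,0)[XOX/OOX/X.O]+0 (2,1)[XOX/.OX/XOO]+1*
p4 X@[XOX/.OX/XOO] terminal -1; root [.OX/..X/X.O] d7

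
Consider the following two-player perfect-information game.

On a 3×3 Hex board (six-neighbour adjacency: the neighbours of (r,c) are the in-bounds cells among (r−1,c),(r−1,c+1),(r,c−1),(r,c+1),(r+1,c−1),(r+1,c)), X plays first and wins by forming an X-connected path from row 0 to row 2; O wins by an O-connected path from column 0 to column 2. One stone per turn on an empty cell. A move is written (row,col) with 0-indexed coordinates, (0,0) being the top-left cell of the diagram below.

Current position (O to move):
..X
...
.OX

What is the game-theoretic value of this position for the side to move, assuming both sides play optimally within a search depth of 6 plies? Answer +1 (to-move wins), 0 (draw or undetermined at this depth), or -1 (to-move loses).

value(..X/.../.OX, O) = -1

ply 1, O at ..X/.../.OX | (0,0)=-1→O.X/.../.OX*; (0,1)=-1→.OX/.../.OX; (1,0)=-1→..X/O../.OX; (1,1)=-1→..X/.O./.OX; (1,2)=-1→..X/..O/.OX; (2,0)=-1→..X/.../OOX
ply 2, X at O.X/.../.OX | (0,1)=+1→OXX/.../.OX*; (1,0)=+1→O.X/X../.OX; (1,1)=+1→O.X/.X./.OX; (1,2)=+1→O.X/..X/.OX; (2,0)=+1→O.X/.../XOX
ply 3, O at OXX/.../.OX | (1,0)=-1→OXX/O../.OX*; (1,1)=-1→OXX/.O./.OX; (1,2)=-1→OXX/..O/.OX; (2,0)=-1→OXX/.../OOX
ply 4, X at OXX/O../.OX | (1,1)=+1→OXX/OX./.OX*; (1,2)=+1→OXX/O.X/.OX; (2,0)=+1→OXX/O../XOX
ply 5, O at OXX/OX./.OX | (1,2)=-1→OXX/OXO/.OX*; (2,0)=-1→OXX/OX./OOX
ply 6, X at OXX/OXO/.OX | (2,0)=+1→OXX/OXO/XOX*
ply 7: OXX/OXO/XOX is terminal -1 (O); from ..X/.../.OX depth 6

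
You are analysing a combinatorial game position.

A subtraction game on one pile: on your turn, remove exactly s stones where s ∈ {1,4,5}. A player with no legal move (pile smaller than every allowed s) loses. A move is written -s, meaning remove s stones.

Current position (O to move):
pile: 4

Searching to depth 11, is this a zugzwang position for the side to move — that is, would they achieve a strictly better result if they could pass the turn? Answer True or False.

zugzwang(4, O) = False

ply 1, O at 4 | -1=-1→3; -4=+1→0*
ply 2: 0 is terminal -1 (X); from 4 depth 11
if O skipped the turn, X would face:
~ ply 1, X at 4 | -1=-1→3; -4=+1→0*
~ ply 2: 0 is terminal -1 (O); from 4 depth 11
compare (O): move=+1 vs pass=-1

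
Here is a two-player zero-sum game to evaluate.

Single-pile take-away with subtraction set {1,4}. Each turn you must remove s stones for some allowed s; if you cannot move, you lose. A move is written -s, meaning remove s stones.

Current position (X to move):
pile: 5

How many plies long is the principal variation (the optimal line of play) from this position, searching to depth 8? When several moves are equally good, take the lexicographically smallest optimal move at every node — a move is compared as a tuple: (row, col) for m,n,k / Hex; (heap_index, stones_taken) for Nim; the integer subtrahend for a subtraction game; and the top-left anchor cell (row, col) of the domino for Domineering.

PV length from [5]: 2 plies

ply 1, X at 5 | -1=-1→4*; -4=-1→1
ply 2, O at 4 | -1=-1→3; -4=+1→0*
ply 3: 0 is terminal -1 (X); from 5 depth 8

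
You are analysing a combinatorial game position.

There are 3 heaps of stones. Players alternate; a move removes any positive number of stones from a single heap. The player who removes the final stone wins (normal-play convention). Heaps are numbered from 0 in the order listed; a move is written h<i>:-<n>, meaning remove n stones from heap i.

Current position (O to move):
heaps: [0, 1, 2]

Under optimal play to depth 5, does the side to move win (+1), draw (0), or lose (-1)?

value((0,1,2), O) = +1

[(0,1,2)] O move#1: h1:-1:-1/(0,0,2), h2:-1:+1/(0,1,1)*, h2:-2:-1/(0,1,0)
[(0,1,1)] X move#2: h1:-1:-1/(0,0,1)*, h2:-1:-1/(0,1,0)
[(0,0,1)] O move#3: h2:-1:+1/(0,0,0)*
[(0,0,0)] end (terminal -1, X#4); searched (0,1,2) to 5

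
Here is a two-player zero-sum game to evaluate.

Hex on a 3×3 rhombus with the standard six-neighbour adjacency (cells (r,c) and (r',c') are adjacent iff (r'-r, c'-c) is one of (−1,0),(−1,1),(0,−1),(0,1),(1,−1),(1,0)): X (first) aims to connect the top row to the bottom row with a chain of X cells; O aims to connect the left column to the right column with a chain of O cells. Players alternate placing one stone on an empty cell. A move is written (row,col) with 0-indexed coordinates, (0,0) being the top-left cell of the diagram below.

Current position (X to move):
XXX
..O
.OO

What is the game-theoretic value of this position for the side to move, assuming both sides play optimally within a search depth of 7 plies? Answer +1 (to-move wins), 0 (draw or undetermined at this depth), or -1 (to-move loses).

value(XXX/..O/.OO, X) = +1

p1 X@[XXX/..O/.OO]: (1,0)[XXX/X.O/.OO]-1 (1,1)[XXX/.XO/.OO]-1 (2,0)[XXX/..O/XOO]+1*
p2 O@[XXX/..O/XOO]: (1,0)[XXX/O.O/XOO]-1* (1,1)[XXX/.OO/XOO]-1
p3 X@[XXX/O.O/XOO]: (1,1)[XXX/OXO/XOO]+1*
p4 O@[XXX/OXO/XOO] terminal -1; root [XXX/..O/.OO] d7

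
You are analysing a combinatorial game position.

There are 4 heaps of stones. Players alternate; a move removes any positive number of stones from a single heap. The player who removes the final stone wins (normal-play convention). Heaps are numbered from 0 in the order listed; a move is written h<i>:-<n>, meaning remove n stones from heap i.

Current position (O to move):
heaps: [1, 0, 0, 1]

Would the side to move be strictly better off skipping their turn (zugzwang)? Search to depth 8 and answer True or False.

zugzwang((1,0,0,1), O) = True

[(1,0,0,1)] O move#1: h0:-1:-1/(0,0,0,1)*, h3:-1:-1/(1,0,0,0)
[(0,0,0,1)] X move#2: h3:-1:+1/(0,0,0,0)*
[(0,0,0,0)] end (terminal -1, O#3); searched (1,0,0,1) to 8
if O skipped the turn, X would face:
~ [(1,0,0,1)] X move#1: h0:-1:-1/(0,0,0,1)*, h3:-1:-1/(1,0,0,0)
~ [(0,0,0,1)] O move#2: h3:-1:+1/(0,0,0,0)*
~ [(0,0,0,0)] end (terminal -1, X#3); searched (1,0,0,1) to 8
compare (O): move=-1 vs pass=+1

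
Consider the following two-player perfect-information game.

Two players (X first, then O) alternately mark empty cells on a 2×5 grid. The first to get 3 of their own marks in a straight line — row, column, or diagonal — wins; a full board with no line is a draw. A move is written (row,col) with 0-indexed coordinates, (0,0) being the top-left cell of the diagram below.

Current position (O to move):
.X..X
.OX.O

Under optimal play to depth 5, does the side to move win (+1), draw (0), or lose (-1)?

p1 O@[.X..X/.OX.O]: (0,0)[OX..X/.OX.O]+0* (0,2)[.XO.X/.OX.O]+0 (0,3)[.X.OX/.OX.O]+0 (1,0)[.X..X/OOX.O]-1 (1,3)[.X..X/.OXOO]-1
p2 X@[OX..X/.OX.O]: (0,2)[OXX.X/.OX.O]+0* (0,3)[OX.XX/.OX.O]+0 (1,0)[OX..X/XOX.O]+0 (1,3)[OX..X/.OXXO]+0
p3 O@[OXX.X/.OX.O]: (0,3)[OXXOX/.OX.O]+0* (1,0)[OXX.X/OOX.O]-1 (1,3)[OXX.X/.OXOO]-1
p4 X@[OXXOX/.OX.O]: (1,0)[OXXOX/XOX.O]+0* (1,3)[OXXOX/.OXXO]+0
p5 O@[OXXOX/XOX.O]: (1,3)[OXXOX/XOXOO]+0*
p6 X@[OXXOX/XOXOO] terminal +0; root [.X..X/.OX.O] d5

value(.X..X/.OX.O, O) = 0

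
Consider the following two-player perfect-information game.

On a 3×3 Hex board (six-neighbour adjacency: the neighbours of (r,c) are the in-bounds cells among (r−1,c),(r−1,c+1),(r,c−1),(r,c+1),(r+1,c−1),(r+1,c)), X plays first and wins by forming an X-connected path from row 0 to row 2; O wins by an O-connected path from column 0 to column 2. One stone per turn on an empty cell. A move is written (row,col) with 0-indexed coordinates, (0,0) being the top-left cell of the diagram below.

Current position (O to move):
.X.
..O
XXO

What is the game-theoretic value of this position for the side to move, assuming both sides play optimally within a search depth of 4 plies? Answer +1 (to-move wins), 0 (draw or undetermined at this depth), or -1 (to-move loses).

value(.X./..O/XXO, O) = -1

p1 O@[.X./..O/XXO]: (0,0)[OX./..O/XXO]-1* (0,2)[.XO/..O/XXO]-1 (1,0)[.X./O.O/XXO]-1 (1,1)[.X./.OO/XXO]-1
p2 X@[OX./..O/XXO]: (0,2)[OXX/..O/XXO]+1* (1,0)[OX./X.O/XXO]+1 (1,1)[OX./.XO/XXO]+1
p3 O@[OXX/..O/XXO]: (1,0)[OXX/O.O/XXO]-1* (1,1)[OXX/.OO/XXO]-1
p4 X@[OXX/O.O/XXO]: (1,1)[OXX/OXO/XXO]+1*
p5 O@[OXX/OXO/XXO] terminal -1; root [.X./..O/XXO] d4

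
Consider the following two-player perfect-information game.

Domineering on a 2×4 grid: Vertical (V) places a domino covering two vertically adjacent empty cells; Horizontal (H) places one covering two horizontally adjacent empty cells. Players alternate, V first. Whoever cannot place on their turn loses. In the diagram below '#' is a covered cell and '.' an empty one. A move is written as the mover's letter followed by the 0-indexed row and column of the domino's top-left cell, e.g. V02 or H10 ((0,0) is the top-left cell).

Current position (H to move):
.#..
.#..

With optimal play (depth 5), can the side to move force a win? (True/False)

H winning at [.#../.#..]: True

ply 1, H at .#../.#.. | H02=+1→.###/.#..*; H12=+1→.#../.###
ply 2, V at .###/.#.. | V00=-1→####/##..*
ply 3, H at ####/##.. | H12=+1→####/####*
ply 4: ####/#### is terminal -1 (V); from .#../.#.. depth 5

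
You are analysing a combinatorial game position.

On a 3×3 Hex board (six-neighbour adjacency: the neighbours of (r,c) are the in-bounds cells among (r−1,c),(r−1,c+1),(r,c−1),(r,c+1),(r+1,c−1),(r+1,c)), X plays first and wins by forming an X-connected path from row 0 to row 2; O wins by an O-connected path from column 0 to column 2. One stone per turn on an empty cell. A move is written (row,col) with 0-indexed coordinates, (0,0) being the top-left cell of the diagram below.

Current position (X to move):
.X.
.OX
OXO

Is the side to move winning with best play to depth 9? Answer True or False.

X winning at [.X./.OX/OXO]: True

[.X./.OX/OXO] X move#1: (0,0):-1/XX./.OX/OXO, (0,2):+1/.XX/.OX/OXO*, (1,0):-1/.X./XOX/OXO
[.XX/.OX/OXO] end (terminal -1, O#2); searched .X./.OX/OXO to 9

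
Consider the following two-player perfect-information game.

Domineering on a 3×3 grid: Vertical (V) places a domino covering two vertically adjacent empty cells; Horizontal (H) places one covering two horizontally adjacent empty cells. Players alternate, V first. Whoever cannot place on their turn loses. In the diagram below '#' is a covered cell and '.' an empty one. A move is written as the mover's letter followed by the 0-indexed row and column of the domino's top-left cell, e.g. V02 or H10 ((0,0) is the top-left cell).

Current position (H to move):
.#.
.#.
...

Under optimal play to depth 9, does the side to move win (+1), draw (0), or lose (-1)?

ply 1, H at .#./.#./... | H20=-1→.#./.#./##.*; H21=-1→.#./.#./.##
ply 2, V at .#./.#./##. | V00=+1→##./##./##.*; V02=+1→.##/.##/##.; V12=+1→.#./.##/###
ply 3: ##./##./##. is terminal -1 (H); from .#./.#./... depth 9

value(.#./.#./..., H) = -1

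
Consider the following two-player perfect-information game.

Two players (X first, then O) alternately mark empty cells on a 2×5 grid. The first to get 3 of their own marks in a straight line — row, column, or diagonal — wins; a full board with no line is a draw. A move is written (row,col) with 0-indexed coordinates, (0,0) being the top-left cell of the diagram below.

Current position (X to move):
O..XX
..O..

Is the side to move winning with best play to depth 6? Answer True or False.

X winning at [O..XX/..O..]: True

p1 X@[O..XX/..O..]: (0,1)[OX.XX/..O..]+0 (0,2)[O.XXX/..O..]+1* (1,0)[O..XX/X.O..]-1 (1,1)[O..XX/.XO..]+0 (1,3)[O..XX/..OX.]+0 (1,4)[O..XX/..O.X]-1
p2 O@[O.XXX/..O..] terminal -1; root [O..XX/..O..] d6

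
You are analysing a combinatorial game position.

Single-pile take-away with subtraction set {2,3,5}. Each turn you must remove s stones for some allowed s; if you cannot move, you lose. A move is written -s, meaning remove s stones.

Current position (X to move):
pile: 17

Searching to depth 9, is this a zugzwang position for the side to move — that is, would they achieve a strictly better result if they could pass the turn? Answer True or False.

p1 X@[17]: -2[15]+1* -3[14]+1 -5[12]-1
p2 O@[15]: -2[13]-1* -3[12]-1 -5[10]-1
p3 X@[13]: -2[11]-1 -3[10]-1 -5[8]+1*
p4 O@[8]: -2[6]-1* -3[5]-1 -5[3]-1
p5 X@[6]: -2[4]-1 -3[3]-1 -5[1]+1*
p6 O@[1] terminal -1; root [17] d9
pass branch (O moves first from the same position):
  | p1 O@[17]: -2[15]+1* -3[14]+1 -5[12]-1
  | p2 X@[15]: -2[13]-1* -3[12]-1 -5[10]-1
  | p3 O@[13]: -2[11]-1 -3[10]-1 -5[8]+1*
  | p4 X@[8]: -2[6]-1* -3[5]-1 -5[3]-1
  | p5 O@[6]: -2[4]-1 -3[3]-1 -5[1]+1*
  | p6 X@[1] terminal -1; root [17] d9
X moving scores +1; X passing scores -1

zugzwang(17, X) = False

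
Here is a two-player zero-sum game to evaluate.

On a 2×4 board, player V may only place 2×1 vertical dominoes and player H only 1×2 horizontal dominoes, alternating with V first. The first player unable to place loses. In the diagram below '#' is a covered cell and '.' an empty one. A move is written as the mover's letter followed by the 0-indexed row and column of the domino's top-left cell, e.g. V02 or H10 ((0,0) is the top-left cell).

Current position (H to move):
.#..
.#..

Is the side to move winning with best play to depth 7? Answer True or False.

H winning at [.#../.#..]: True

p1 H@[.#../.#..]: H02[.###/.#..]+1* H12[.#../.###]+1
p2 V@[.###/.#..]: V00[####/##..]-1*
p3 H@[####/##..]: H12[####/####]+1*
p4 V@[####/####] terminal -1; root [.#../.#..] d7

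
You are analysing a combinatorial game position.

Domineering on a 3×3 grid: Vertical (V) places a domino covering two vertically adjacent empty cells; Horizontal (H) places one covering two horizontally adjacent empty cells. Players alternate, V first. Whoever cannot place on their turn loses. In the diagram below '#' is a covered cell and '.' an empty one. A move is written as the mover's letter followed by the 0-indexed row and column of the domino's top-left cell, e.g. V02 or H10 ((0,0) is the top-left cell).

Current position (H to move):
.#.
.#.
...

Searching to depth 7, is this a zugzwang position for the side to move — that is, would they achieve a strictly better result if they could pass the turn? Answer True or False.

zugzwang(.#./.#./..., H) = False

p1 H@[.#./.#./...]: H20[.#./.#./##.]-1* H21[.#./.#./.##]-1
p2 V@[.#./.#./##.]: V00[##./##./##.]+1* V02[.##/.##/##.]+1 V12[.#./.##/###]+1
p3 H@[##./##./##.] terminal -1; root [.#./.#./...] d7
suppose H passes — search the same position with V to move:
pass> p1 V@[.#./.#./...]: V00[##./##./...]+1* V02[.##/.##/...]+1 V10[.#./##./#..]+1 V12[.#./.##/..#]+1
pass> p2 H@[##./##./...]: H20[##./##./##.]-1* H21[##./##./.##]-1
pass> p3 V@[##./##./##.]: V02[###/###/##.]+1* V12[##./###/###]+1
pass> p4 H@[###/###/##.] terminal -1; root [.#./.#./...] d7
for H: play -1, pass -1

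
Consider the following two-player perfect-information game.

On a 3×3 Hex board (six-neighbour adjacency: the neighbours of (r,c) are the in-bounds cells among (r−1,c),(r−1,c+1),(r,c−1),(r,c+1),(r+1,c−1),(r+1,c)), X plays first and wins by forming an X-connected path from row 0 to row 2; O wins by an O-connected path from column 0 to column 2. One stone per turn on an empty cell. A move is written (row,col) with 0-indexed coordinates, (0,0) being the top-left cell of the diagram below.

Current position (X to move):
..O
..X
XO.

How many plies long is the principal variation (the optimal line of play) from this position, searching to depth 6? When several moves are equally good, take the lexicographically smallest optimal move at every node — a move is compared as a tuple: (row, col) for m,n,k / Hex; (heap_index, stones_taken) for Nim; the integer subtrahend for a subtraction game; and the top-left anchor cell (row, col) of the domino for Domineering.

PV length from [..O/..X/XO.]: 3 plies

[..O/..X/XO.] X move#1: (0,0):-1/X.O/..X/XO., (0,1):+1/.XO/..X/XO.*, (1,0):+1/..O/X.X/XO., (1,1):-1/..O/.XX/XO., (2,2):-1/..O/..X/XOX
[.XO/..X/XO.] O move#2: (0,0):-1/OXO/..X/XO.*, (1,0):-1/.XO/O.X/XO., (1,1):-1/.XO/.OX/XO., (2,2):-1/.XO/..X/XOO
[OXO/..X/XO.] X move#3: (1,0):+1/OXO/X.X/XO.*, (1,1):+1/OXO/.XX/XO., (2,2):+1/OXO/..X/XOX
[OXO/X.X/XO.] end (terminal -1, O#4); searched ..O/..X/XO. to 6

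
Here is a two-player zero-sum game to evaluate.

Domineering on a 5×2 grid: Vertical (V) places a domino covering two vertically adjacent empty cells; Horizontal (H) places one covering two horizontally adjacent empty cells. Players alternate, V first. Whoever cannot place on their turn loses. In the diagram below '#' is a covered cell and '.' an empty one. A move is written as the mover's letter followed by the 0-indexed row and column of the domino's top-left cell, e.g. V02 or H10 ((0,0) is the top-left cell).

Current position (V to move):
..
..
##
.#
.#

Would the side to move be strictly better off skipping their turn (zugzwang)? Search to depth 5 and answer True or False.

zugzwang(../../##/.#/.#, V) = False

[../../##/.#/.#] V move#1: V00:+1/#./#./##/.#/.#*, V01:+1/.#/.#/##/.#/.#, V30:-1/../../##/##/##
[#./#./##/.#/.#] end (terminal -1, H#2); searched ../../##/.#/.# to 5
suppose V passes — search the same position with H to move:
pass> [../../##/.#/.#] H move#1: H00:+1/##/../##/.#/.#*, H10:+1/../##/##/.#/.#
pass> [##/../##/.#/.#] V move#2: V30:-1/##/../##/##/##*
pass> [##/../##/##/##] H move#3: H10:+1/##/##/##/##/##*
pass> [##/##/##/##/##] end (terminal -1, V#4); searched ../../##/.#/.# to 5
for V: play +1, pass -1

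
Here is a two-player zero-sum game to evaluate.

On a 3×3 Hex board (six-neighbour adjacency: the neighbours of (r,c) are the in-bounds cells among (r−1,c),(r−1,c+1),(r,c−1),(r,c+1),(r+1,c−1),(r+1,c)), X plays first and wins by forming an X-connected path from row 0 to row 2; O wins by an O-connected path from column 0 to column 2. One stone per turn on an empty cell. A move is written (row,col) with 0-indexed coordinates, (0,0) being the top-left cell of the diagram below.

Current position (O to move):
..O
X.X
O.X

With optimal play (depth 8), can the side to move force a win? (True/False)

O winning at [..O/X.X/O.X]: True

ply 1, O at ..O/X.X/O.X | (0,0)=+1→O.O/X.X/O.X*; (0,1)=+1→.OO/X.X/O.X; (1,1)=+1→..O/XOX/O.X; (2,1)=-1→..O/X.X/OOX
ply 2, X at O.O/X.X/O.X | (0,1)=-1→OXO/X.X/O.X*; (1,1)=-1→O.O/XXX/O.X; (2,1)=-1→O.O/X.X/OXX
ply 3, O at OXO/X.X/O.X | (1,1)=+1→OXO/XOX/O.X*; (2,1)=-1→OXO/X.X/OOX
ply 4: OXO/XOX/O.X is terminal -1 (X); from ..O/X.X/O.X depth 8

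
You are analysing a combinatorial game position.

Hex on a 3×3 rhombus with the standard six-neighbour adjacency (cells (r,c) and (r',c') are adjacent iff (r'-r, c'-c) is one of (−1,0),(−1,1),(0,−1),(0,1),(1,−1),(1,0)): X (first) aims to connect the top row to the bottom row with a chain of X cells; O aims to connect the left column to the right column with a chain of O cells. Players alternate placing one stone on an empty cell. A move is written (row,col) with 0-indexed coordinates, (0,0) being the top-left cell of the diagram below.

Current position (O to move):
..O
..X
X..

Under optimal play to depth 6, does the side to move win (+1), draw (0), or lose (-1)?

[..O/..X/X..] O move#1: (0,0):-1/O.O/..X/X.., (0,1):+1/.OO/..X/X..*, (1,0):+1/..O/O.X/X.., (1,1):-1/..O/.OX/X.., (2,1):-1/..O/..X/XO., (2,2):-1/..O/..X/X.O
[.OO/..X/X..] X move#2: (0,0):-1/XOO/..X/X..*, (1,0):-1/.OO/X.X/X.., (1,1):-1/.OO/.XX/X.., (2,1):-1/.OO/..X/XX., (2,2):-1/.OO/..X/X.X
[XOO/..X/X..] O move#3: (1,0):+1/XOO/O.X/X..*, (1,1):-1/XOO/.OX/X.., (2,1):-1/XOO/..X/XO., (2,2):-1/XOO/..X/X.O
[XOO/O.X/X..] end (terminal -1, X#4); searched ..O/..X/X.. to 6

value(..O/..X/X.., O) = +1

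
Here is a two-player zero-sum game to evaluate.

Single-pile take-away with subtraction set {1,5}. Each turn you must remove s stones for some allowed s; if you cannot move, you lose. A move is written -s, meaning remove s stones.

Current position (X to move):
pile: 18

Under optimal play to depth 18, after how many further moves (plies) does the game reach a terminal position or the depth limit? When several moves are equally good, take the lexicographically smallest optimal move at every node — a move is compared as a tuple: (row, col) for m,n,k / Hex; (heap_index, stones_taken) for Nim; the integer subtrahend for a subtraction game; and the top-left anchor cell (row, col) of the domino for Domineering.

PV length from [18]: 18 plies

[18] X move#1: -1:-1/17*, -5:-1/13
[17] O move#2: -1:+1/16*, -5:+1/12
[16] X move#3: -1:-1/15*, -5:-1/11
[15] O move#4: -1:+1/14*, -5:+1/10
[14] X move#5: -1:-1/13*, -5:-1/9
[13] O move#6: -1:+1/12*, -5:+1/8
[12] X move#7: -1:-1/11*, -5:-1/7
[11] O move#8: -1:+1/10*, -5:+1/6
[10] X move#9: -1:-1/9*, -5:-1/5
[9] O move#10: -1:+1/8*, -5:+1/4
[8] X move#11: -1:-1/7*, -5:-1/3
[7] O move#12: -1:+1/6*, -5:+1/2
[6] X move#13: -1:-1/5*, -5:-1/1
[5] O move#14: -1:+1/4*, -5:+1/0
[4] X move#15: -1:-1/3*
[3] O move#16: -1:+1/2*
[2] X move#17: -1:-1/1*
[1] O move#18: -1:+1/0*
[0] end (terminal -1, X#19); searched 18 to 18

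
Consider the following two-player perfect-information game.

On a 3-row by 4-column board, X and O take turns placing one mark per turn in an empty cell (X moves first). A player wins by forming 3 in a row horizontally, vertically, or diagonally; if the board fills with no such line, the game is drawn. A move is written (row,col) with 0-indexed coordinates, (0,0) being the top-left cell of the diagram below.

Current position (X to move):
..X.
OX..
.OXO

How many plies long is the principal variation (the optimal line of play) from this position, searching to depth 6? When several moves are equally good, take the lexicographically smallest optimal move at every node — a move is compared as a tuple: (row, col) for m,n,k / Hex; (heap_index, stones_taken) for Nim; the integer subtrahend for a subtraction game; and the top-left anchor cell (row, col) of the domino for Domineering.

p1 X@[..X./OX../.OXO]: (0,0)[X.X./OX../.OXO]+1* (0,1)[.XX./OX../.OXO]+1 (0,3)[..XX/OX../.OXO]+1 (1,2)[..X./OXX./.OXO]+1 (1,3)[..X./OX.X/.OXO]+1 (2,0)[..X./OX../XOXO]+1
p2 O@[X.X./OX../.OXO] terminal -1; root [..X./OX../.OXO] d6

PV length from [..X./OX../.OXO]: 1 ply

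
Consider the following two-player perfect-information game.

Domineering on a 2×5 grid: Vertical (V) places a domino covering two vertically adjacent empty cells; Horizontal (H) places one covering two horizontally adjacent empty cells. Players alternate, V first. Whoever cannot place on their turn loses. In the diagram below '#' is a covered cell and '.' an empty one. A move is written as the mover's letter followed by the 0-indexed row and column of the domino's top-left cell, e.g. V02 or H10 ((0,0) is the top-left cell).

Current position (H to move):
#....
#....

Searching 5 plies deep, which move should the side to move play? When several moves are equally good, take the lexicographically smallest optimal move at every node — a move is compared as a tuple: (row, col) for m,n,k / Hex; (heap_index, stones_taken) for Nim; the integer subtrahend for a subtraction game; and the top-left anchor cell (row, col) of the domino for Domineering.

H's best at [#..../#....]: H02

p1 H@[#..../#....]: H01[###../#....]-1 H02[#.##./#....]+1* H03[#..##/#....]-1 H11[#..../###..]-1 H12[#..../#.##.]+1 H13[#..../#..##]-1
p2 V@[#.##./#....]: V01[####./##...]-1* V04[#.###/#...#]-1
p3 H@[####./##...]: H12[####./####.]-1 H13[####./##.##]+1*
p4 V@[####./##.##] terminal -1; root [#..../#....] d5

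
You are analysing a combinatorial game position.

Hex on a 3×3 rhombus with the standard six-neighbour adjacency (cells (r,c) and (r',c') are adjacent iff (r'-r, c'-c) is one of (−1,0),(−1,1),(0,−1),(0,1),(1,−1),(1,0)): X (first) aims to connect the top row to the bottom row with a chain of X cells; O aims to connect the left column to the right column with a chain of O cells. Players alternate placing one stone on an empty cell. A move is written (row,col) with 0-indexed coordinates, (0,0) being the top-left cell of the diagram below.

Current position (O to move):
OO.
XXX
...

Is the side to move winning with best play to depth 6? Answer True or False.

p1 O@[OO./XXX/...]: (0,2)[OOO/XXX/...]+1* (2,0)[OO./XXX/O..]-1 (2,1)[OO./XXX/.O.]-1 (2,2)[OO./XXX/..O]-1
p2 X@[OOO/XXX/...] terminal -1; root [OO./XXX/...] d6

O winning at [OO./XXX/...]: True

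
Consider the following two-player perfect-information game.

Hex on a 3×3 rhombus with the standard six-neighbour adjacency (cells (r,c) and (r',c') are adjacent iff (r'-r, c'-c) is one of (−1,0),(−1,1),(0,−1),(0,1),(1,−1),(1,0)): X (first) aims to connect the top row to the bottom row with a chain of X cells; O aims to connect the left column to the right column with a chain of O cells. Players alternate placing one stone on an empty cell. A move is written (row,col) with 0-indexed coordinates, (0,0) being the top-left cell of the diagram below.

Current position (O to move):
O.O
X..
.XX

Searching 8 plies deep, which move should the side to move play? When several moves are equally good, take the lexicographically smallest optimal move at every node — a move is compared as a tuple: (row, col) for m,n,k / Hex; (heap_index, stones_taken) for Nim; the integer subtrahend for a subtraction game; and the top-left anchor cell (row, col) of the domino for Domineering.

p1 O@[O.O/X../.XX]: (0,1)[OOO/X../.XX]+1* (1,1)[O.O/XO./.XX]+1 (1,2)[O.O/X.O/.XX]-1 (2,0)[O.O/X../OXX]+1
p2 X@[OOO/X../.XX] terminal -1; root [O.O/X../.XX] d8

O's best at [O.O/X../.XX]: (0,1)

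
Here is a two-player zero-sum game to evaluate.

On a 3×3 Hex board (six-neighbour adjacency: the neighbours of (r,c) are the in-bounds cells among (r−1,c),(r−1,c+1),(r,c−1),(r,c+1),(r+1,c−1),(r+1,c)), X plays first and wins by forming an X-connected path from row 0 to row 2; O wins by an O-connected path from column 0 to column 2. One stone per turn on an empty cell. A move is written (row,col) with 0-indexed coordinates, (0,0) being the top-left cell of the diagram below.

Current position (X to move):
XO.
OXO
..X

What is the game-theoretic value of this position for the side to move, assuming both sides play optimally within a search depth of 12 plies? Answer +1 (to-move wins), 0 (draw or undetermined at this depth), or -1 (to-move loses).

ply 1, X at XO./OXO/..X | (0,2)=+1→XOX/OXO/..X*; (2,0)=-1→XO./OXO/X.X; (2,1)=-1→XO./OXO/.XX
ply 2, O at XOX/OXO/..X | (2,0)=-1→XOX/OXO/O.X*; (2,1)=-1→XOX/OXO/.OX
ply 3, X at XOX/OXO/O.X | (2,1)=+1→XOX/OXO/OXX*
ply 4: XOX/OXO/OXX is terminal -1 (O); from XO./OXO/..X depth 12

value(XO./OXO/..X, X) = +1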